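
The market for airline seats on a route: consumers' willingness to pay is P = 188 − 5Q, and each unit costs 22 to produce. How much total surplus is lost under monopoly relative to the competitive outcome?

Perfect competition: P = MC = 22, so 188 − 5Q = 22 and Q = 33.2.
Monopoly sets MR = MC: 188 − 10Q = 22 ⇒ Q = 16.6, P = 188 − 5·16.6 = 105.
DWL is the triangle between Q = 16.6 and Q = 33.2: ½·(33.2 − 16.6)·(105 − 22) = 688.9.

DWL = 688.9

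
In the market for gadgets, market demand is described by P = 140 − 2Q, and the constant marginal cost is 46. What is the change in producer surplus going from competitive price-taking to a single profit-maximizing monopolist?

Perfect competition: P = MC = 46, so 140 − 2Q = 46 and Q = 47.
PS = (46 − 46)·47 = 0.
A monopolist chooses Q where MR = MC. MR = 140 − 4Q; setting this equal to 46 gives Q = 23.5 and P = 93.
PS = (93 − 46)·23.5 = 1104.5.
Change in producer surplus: 1104.5 − 0 = 1104.5.

PS rises by 1104.5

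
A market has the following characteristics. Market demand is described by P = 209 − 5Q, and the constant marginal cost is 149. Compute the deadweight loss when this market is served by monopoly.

Perfect competition: P = MC = 149, so 209 − 5Q = 149 and Q = 12.
Monopoly sets MR = MC: 209 − 10Q = 149 ⇒ Q = 6, P = 209 − 5·6 = 179.
DWL is the triangle between Q = 6 and Q = 12: ½·(12 − 6)·(179 − 149) = 90.

DWL = 90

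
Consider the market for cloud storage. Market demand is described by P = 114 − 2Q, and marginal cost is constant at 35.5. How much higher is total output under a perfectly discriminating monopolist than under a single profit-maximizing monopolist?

Total output rises by 19.625

Monopoly sets MR = MC: 114 − 4Q = 35.5 ⇒ Q = 19.625, P = 114 − 2·19.625 = 74.75.
With perfect price discrimination, output is the efficient level Q = 39.25 (where demand meets MC), but every buyer pays their willingness to pay: CS = 0 and PS = total surplus.
Change in total output: 39.25 − 19.625 = 19.625.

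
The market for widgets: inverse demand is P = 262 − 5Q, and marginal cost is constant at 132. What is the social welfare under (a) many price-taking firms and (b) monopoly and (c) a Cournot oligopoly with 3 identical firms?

Competition: TS = 1690; Monopoly: TS = 1267.5; Cournot: TS = 1584.375

Perfect competition: P = MC = 132, so 262 − 5Q = 132 and Q = 26.
CS = ½·(262 − 132)·26 = 1690; PS = (132 − 132)·26 = 0; TS = 1690.
The monopolist equates marginal revenue to marginal cost: 262 − 10Q = 132, so Q = 13. From demand, P = 197.
CS = ½·(262 − 197)·13 = 422.5; PS = (197 − 132)·13 = 845; TS = 1267.5.
Cournot with 3 identical firms: the symmetric best-response condition is 262 − 20q = 132. Each firm produces q = 6.5, total output Q = 19.5, price P = 164.5.
CS = ½·(262 − 164.5)·19.5 = 950.625; PS = (164.5 − 132)·19.5 = 633.75; TS = 1584.375.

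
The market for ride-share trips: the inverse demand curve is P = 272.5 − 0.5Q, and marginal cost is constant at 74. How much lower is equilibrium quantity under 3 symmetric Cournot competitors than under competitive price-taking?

Competitive firms price at marginal cost: P = 74, giving Q = 397.
With 3 symmetric Cournot firms, each firm's FOC gives 272.5 − 2q = 74, so q = 99.25, Q = 3·99.25 = 297.75, and P = 123.625.
Change in equilibrium quantity: 297.75 − 397 = −99.25.

Q falls by 99.25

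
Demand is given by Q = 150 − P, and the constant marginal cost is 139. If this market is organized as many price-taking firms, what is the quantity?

Q = 11

Inverting demand: P = 150 − Q.
Competitive firms price at marginal cost: P = 139, giving Q = 11.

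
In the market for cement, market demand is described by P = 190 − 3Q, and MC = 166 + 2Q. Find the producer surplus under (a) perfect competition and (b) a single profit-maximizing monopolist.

Competition: PS = 23.04; Monopoly: PS = 36

Competitive equilibrium sets price equal to marginal cost: 190 − 3Q = 166 + 2Q, so Q = 4.8 and P = 175.6.
PS = P·Q − VC(Q) = 175.6·4.8 − (166·4.8 + ½·2·4.8²) = 23.04.
The monopolist equates marginal revenue to marginal cost: 190 − 6Q = 166 + 2Q, so Q = 3. From demand, P = 181.
PS = P·Q − VC(Q) = 181·3 − (166·3 + ½·2·3²) = 36.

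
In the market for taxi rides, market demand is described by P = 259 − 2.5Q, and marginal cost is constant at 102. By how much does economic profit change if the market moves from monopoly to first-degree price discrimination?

The monopolist equates marginal revenue to marginal cost: 259 − 5Q = 102, so Q = 31.4. From demand, P = 180.5.
Profit = (180.5 − 102)·31.4 = 2464.9.
With perfect price discrimination, output is the efficient level Q = 62.8 (where demand meets MC), but every buyer pays their willingness to pay: CS = 0 and PS = total surplus.
PS equals the full surplus area, 4929.8. Profit = 4929.8 = 4929.8.
Change in economic profit: 4929.8 − 2464.9 = 2464.9.

π rises by 2464.9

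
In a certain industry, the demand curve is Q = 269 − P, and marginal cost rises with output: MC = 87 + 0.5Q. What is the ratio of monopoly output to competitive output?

Q_m/Q_c = 0.6

Inverting demand: P = 269 − Q.
A monopolist chooses Q where MR = MC. MR = 269 − 2Q; setting this equal to 87 + 0.5Q gives Q = 72.8 and P = 196.2.
Competitive equilibrium sets price equal to marginal cost: 269 − Q = 87 + 0.5Q, so Q = 364/3 and P = 443/3.
Ratio Q_m/Q_c = 72.8/(364/3) = 0.6.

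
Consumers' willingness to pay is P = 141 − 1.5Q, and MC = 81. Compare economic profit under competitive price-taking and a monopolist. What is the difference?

Economic profit rises by 600

Perfect competition: P = MC = 81, so 141 − 1.5Q = 81 and Q = 40.
Profit = (81 − 81)·40 = 0.
A monopolist chooses Q where MR = MC. MR = 141 − 3Q; setting this equal to 81 gives Q = 20 and P = 111.
Profit = (111 − 81)·20 = 600.
Change in economic profit: 600 − 0 = 600.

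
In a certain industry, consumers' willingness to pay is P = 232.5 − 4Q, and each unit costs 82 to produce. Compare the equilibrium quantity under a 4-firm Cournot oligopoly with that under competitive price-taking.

Cournot: Q = 30.1; Competition: Q = 37.625

With 4 symmetric Cournot firms, each firm's FOC gives 232.5 − 20q = 82, so q = 7.525, Q = 4·7.525 = 30.1, and P = 112.1.
Under competition P = MC = 82, so Q = (232.5 − 82)/4 = 37.625.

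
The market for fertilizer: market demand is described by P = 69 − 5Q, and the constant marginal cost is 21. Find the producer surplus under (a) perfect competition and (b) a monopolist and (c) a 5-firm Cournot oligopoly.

Competition: PS = 0; Monopoly: PS = 115.2; Cournot: PS = 64

Competitive firms price at marginal cost: P = 21, giving Q = 9.6.
PS = (21 − 21)·9.6 = 0.
Monopoly sets MR = MC: 69 − 10Q = 21 ⇒ Q = 4.8, P = 69 − 5·4.8 = 45.
PS = (45 − 21)·4.8 = 115.2.
With 5 symmetric Cournot firms, each firm's FOC gives 69 − 30q = 21, so q = 1.6, Q = 5·1.6 = 8, and P = 29.
PS = (29 − 21)·8 = 64.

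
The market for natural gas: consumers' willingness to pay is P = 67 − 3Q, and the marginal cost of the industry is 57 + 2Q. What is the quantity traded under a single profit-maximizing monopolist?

Q = 1.25

The monopolist equates marginal revenue to marginal cost: 67 − 6Q = 57 + 2Q, so Q = 1.25. From demand, P = 63.25.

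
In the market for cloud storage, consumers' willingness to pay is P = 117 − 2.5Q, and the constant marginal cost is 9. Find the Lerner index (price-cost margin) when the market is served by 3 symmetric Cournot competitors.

Lerner index = 0.75

Cournot with 3 identical firms: the symmetric best-response condition is 117 − 10q = 9. Each firm produces q = 10.8, total output Q = 32.4, price P = 36.
Lerner index = (P − MC)/P = (36 − 9)/36 = 0.75.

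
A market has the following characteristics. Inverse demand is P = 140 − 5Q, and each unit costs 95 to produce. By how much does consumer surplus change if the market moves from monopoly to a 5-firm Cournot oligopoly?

A monopolist chooses Q where MR = MC. MR = 140 − 10Q; setting this equal to 95 gives Q = 4.5 and P = 117.5.
CS = ½·(140 − 117.5)·4.5 = 50.625.
In a 5-firm Cournot equilibrium, symmetry and the first-order condition give q = (140 − 95)/(30) = 1.5. So Q = 7.5 and P = 102.5.
CS = ½·(140 − 102.5)·7.5 = 140.625.
Change in consumer surplus: 140.625 − 50.625 = 90.

Consumer surplus rises by 90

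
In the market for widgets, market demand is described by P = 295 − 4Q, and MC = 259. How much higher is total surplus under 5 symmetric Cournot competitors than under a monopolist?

Monopoly sets MR = MC: 295 − 8Q = 259 ⇒ Q = 4.5, P = 295 − 4·4.5 = 277.
CS = ½·(295 − 277)·4.5 = 40.5; PS = (277 − 259)·4.5 = 81; TS = 121.5.
With 5 symmetric Cournot firms, each firm's FOC gives 295 − 24q = 259, so q = 1.5, Q = 5·1.5 = 7.5, and P = 265.
CS = ½·(295 − 265)·7.5 = 112.5; PS = (265 − 259)·7.5 = 45; TS = 157.5.
Change in total surplus: 157.5 − 121.5 = 36.

Total surplus rises by 36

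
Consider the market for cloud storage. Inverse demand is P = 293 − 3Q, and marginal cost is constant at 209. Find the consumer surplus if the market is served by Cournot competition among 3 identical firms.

Cournot with 3 identical firms: the symmetric best-response condition is 293 − 12q = 209. Each firm produces q = 7, total output Q = 21, price P = 230.
CS = ½·(293 − 230)·21 = 661.5.

CS = 661.5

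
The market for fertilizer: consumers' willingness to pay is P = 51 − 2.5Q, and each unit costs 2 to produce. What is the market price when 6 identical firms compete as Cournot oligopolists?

P = 9

With 6 symmetric Cournot firms, each firm's FOC gives 51 − 17.5q = 2, so q = 2.8, Q = 6·2.8 = 16.8, and P = 9.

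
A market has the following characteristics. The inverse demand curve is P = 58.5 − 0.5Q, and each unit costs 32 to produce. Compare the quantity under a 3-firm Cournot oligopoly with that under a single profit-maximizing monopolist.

With 3 symmetric Cournot firms, each firm's FOC gives 58.5 − 2q = 32, so q = 13.25, Q = 3·13.25 = 39.75, and P = 38.625.
A monopolist chooses Q where MR = MC. MR = 58.5 − Q; setting this equal to 32 gives Q = 26.5 and P = 45.25.

Cournot: Q = 39.75; Monopoly: Q = 26.5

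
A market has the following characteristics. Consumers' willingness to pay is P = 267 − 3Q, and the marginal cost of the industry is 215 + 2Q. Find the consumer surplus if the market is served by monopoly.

A monopolist chooses Q where MR = MC. MR = 267 − 6Q; setting this equal to 215 + 2Q gives Q = 6.5 and P = 247.5.
CS = ½·(267 − 247.5)·6.5 = 63.375.

CS = 63.375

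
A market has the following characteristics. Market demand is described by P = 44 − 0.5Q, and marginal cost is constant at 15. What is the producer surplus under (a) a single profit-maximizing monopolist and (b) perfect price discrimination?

The monopolist equates marginal revenue to marginal cost: 44 − Q = 15, so Q = 29. From demand, P = 29.5.
PS = (29.5 − 15)·29 = 420.5.
Under first-degree price discrimination the firm charges each unit its demand price and produces up to where P = MC, i.e. Q = 58. Consumer surplus is zero; producer surplus equals total surplus.
PS = ½·(44 − 15)·58 = 841.

Monopoly: PS = 420.5; Perfect PD: PS = 841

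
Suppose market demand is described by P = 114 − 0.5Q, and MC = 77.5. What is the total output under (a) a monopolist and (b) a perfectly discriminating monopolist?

A monopolist chooses Q where MR = MC. MR = 114 − Q; setting this equal to 77.5 gives Q = 36.5 and P = 95.75.
With perfect price discrimination, output is the efficient level Q = 73 (where demand meets MC), but every buyer pays their willingness to pay: CS = 0 and PS = total surplus.

Monopoly: Q = 36.5; Perfect PD: Q = 73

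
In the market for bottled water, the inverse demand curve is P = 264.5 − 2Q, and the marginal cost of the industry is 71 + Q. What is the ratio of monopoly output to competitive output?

The monopolist equates marginal revenue to marginal cost: 264.5 − 4Q = 71 + Q, so Q = 38.7. From demand, P = 187.1.
Competitive equilibrium sets price equal to marginal cost: 264.5 − 2Q = 71 + Q, so Q = 64.5 and P = 135.5.
Ratio Q_m/Q_c = 38.7/64.5 = 0.6.

Q_m/Q_c = 0.6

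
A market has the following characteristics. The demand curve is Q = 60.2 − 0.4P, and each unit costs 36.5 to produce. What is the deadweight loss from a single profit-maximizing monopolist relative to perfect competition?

DWL = 649.8

Inverting demand: P = 150.5 − 2.5Q.
Under competition P = MC = 36.5, so Q = (150.5 − 36.5)/2.5 = 45.6.
Monopoly sets MR = MC: 150.5 − 5Q = 36.5 ⇒ Q = 22.8, P = 150.5 − 2.5·22.8 = 93.5.
DWL is the triangle between Q = 22.8 and Q = 45.6: ½·(45.6 − 22.8)·(93.5 − 36.5) = 649.8.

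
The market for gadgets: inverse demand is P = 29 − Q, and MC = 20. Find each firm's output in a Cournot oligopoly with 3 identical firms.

q_i = 2.25

With 3 symmetric Cournot firms, each firm's FOC gives 29 − 4q = 20, so q = 2.25, Q = 3·2.25 = 6.75, and P = 22.25.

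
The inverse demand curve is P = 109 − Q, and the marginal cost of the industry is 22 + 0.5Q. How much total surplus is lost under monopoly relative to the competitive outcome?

DWL = 403.68

Competitive equilibrium sets price equal to marginal cost: 109 − Q = 22 + 0.5Q, so Q = 58 and P = 51.
Monopoly sets MR = MC: 109 − 2Q = 22 + 0.5Q ⇒ Q = 34.8, P = 109 − 34.8 = 74.2.
CS = ½·(109 − 51)·58 = 1682; PS = (51·58 − 22·58 − ½·0.5·58²) = 841; TS = 2523.
CS = ½·(109 − 74.2)·34.8 = 605.52; PS = (74.2·34.8 − 22·34.8 − ½·0.5·34.8²) = 1513.8; TS = 2119.32.
DWL = 2523 − 2119.32 = 403.68.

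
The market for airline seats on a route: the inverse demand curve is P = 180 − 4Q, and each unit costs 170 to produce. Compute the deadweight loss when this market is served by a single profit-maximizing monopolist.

Perfect competition: P = MC = 170, so 180 − 4Q = 170 and Q = 2.5.
The monopolist equates marginal revenue to marginal cost: 180 − 8Q = 170, so Q = 1.25. From demand, P = 175.
DWL is the triangle between Q = 1.25 and Q = 2.5: ½·(2.5 − 1.25)·(175 − 170) = 3.125.

DWL = 3.125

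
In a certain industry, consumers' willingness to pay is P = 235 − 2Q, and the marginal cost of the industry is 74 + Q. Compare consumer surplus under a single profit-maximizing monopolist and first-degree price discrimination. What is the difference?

The monopolist equates marginal revenue to marginal cost: 235 − 4Q = 74 + Q, so Q = 32.2. From demand, P = 170.6.
CS = ½·(235 − 170.6)·32.2 = 1036.84.
Under first-degree price discrimination the firm charges each unit its demand price and produces up to where P = MC, i.e. Q = 161/3. Consumer surplus is zero; producer surplus equals total surplus.
CS = 0.
Change in consumer surplus: 0 − 1036.84 = −1036.84.

CS falls by 1036.84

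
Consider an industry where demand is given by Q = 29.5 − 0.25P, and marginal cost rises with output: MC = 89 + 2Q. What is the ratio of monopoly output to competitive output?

Inverting demand: P = 118 − 4Q.
The monopolist equates marginal revenue to marginal cost: 118 − 8Q = 89 + 2Q, so Q = 2.9. From demand, P = 106.4.
Competitive equilibrium sets price equal to marginal cost: 118 − 4Q = 89 + 2Q, so Q = 29/6 and P = 296/3.
Ratio Q_m/Q_c = 2.9/(29/6) = 0.6.

Q_m/Q_c = 0.6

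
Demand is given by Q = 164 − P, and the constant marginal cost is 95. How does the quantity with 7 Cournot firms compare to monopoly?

Cournot: Q = 60.375; Monopoly: Q = 34.5

Inverting demand: P = 164 − Q.
Cournot with 7 identical firms: the symmetric best-response condition is 164 − 8q = 95. Each firm produces q = 8.625, total output Q = 60.375, price P = 103.625.
The monopolist equates marginal revenue to marginal cost: 164 − 2Q = 95, so Q = 34.5. From demand, P = 129.5.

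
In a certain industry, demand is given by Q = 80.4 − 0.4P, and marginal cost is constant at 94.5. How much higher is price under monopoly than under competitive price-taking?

Price rises by 53.25

Inverting demand: P = 201 − 2.5Q.
Competitive firms price at marginal cost: P = 94.5, giving Q = 42.6.
The monopolist equates marginal revenue to marginal cost: 201 − 5Q = 94.5, so Q = 21.3. From demand, P = 147.75.
Change in price: 147.75 − 94.5 = 53.25.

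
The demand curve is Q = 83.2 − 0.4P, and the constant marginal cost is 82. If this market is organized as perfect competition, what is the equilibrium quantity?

Inverting demand: P = 208 − 2.5Q.
Under competition P = MC = 82, so Q = (208 − 82)/2.5 = 50.4.

Q = 50.4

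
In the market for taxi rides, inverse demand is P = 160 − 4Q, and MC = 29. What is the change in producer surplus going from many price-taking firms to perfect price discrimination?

Producer surplus rises by 2145.125

Perfect competition: P = MC = 29, so 160 − 4Q = 29 and Q = 32.75.
PS = (29 − 29)·32.75 = 0.
With perfect price discrimination, output is the efficient level Q = 32.75 (where demand meets MC), but every buyer pays their willingness to pay: CS = 0 and PS = total surplus.
PS = ½·(160 − 29)·32.75 = 2145.125.
Change in producer surplus: 2145.125 − 0 = 2145.125.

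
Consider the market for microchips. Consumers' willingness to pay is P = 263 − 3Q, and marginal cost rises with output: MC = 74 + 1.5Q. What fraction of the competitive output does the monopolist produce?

Monopoly sets MR = MC: 263 − 6Q = 74 + 1.5Q ⇒ Q = 25.2, P = 263 − 3·25.2 = 187.4.
Under competition P = MC: 263 − 3Q = 74 + 1.5Q ⇒ Q = 42, P = 137.
Ratio Q_m/Q_c = 25.2/42 = 0.6.

Q_m/Q_c = 0.6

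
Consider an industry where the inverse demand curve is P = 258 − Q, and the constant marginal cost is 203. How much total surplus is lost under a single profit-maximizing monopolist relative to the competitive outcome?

DWL = 378.125

Perfect competition: P = MC = 203, so 258 − Q = 203 and Q = 55.
Monopoly sets MR = MC: 258 − 2Q = 203 ⇒ Q = 27.5, P = 258 − 27.5 = 230.5.
DWL is the triangle between Q = 27.5 and Q = 55: ½·(55 − 27.5)·(230.5 − 203) = 378.125.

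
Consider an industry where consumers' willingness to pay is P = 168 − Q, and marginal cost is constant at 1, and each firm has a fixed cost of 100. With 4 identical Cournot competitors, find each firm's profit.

With 4 symmetric Cournot firms, each firm's FOC gives 168 − 5q = 1, so q = 33.4, Q = 4·33.4 = 133.6, and P = 34.4.
Each firm's profit = (34.4 − 1)·33.4 − 100 = 1015.56.

π_i = 1015.56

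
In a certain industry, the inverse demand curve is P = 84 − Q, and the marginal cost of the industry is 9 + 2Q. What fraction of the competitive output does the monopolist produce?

Q_m/Q_c = 0.75

Monopoly sets MR = MC: 84 − 2Q = 9 + 2Q ⇒ Q = 18.75, P = 84 − 18.75 = 65.25.
Under competition P = MC: 84 − Q = 9 + 2Q ⇒ Q = 25, P = 59.
Ratio Q_m/Q_c = 18.75/25 = 0.75.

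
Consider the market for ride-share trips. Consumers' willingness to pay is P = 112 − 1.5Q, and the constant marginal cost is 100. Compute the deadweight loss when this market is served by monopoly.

DWL = 12

Perfect competition: P = MC = 100, so 112 − 1.5Q = 100 and Q = 8.
Monopoly sets MR = MC: 112 − 3Q = 100 ⇒ Q = 4, P = 112 − 1.5·4 = 106.
DWL is the triangle between Q = 4 and Q = 8: ½·(8 − 4)·(106 − 100) = 12.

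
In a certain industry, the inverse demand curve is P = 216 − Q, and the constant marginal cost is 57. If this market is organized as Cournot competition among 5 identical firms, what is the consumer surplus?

In a 5-firm Cournot equilibrium, symmetry and the first-order condition give q = (216 − 57)/(6) = 26.5. So Q = 132.5 and P = 83.5.
CS = ½·(216 − 83.5)·132.5 = 8778.125.

CS = 8778.125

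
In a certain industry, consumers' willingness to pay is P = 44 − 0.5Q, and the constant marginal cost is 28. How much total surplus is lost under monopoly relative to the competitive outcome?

DWL = 64

Under competition P = MC = 28, so Q = (44 − 28)/0.5 = 32.
Monopoly sets MR = MC: 44 − Q = 28 ⇒ Q = 16, P = 44 − 0.5·16 = 36.
DWL is the triangle between Q = 16 and Q = 32: ½·(32 − 16)·(36 − 28) = 64.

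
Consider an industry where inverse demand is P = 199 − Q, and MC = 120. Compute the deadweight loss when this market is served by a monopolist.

Competitive firms price at marginal cost: P = 120, giving Q = 79.
The monopolist equates marginal revenue to marginal cost: 199 − 2Q = 120, so Q = 39.5. From demand, P = 159.5.
DWL is the triangle between Q = 39.5 and Q = 79: ½·(79 − 39.5)·(159.5 − 120) = 780.125.

DWL = 780.125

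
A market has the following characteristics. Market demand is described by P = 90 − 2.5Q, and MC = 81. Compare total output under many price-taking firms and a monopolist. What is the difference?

Q falls by 1.8

Under competition P = MC = 81, so Q = (90 − 81)/2.5 = 3.6.
A monopolist chooses Q where MR = MC. MR = 90 − 5Q; setting this equal to 81 gives Q = 1.8 and P = 85.5.
Change in total output: 1.8 − 3.6 = −1.8.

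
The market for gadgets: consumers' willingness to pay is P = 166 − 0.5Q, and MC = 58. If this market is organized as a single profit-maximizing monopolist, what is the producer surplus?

PS = 5832

The monopolist equates marginal revenue to marginal cost: 166 − Q = 58, so Q = 108. From demand, P = 112.
PS = (112 − 58)·108 = 5832.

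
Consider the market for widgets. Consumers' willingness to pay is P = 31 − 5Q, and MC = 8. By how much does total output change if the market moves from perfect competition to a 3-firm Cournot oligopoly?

Competitive firms price at marginal cost: P = 8, giving Q = 4.6.
With 3 symmetric Cournot firms, each firm's FOC gives 31 − 20q = 8, so q = 1.15, Q = 3·1.15 = 3.45, and P = 13.75.
Change in total output: 3.45 − 4.6 = −1.15.

Total output falls by 1.15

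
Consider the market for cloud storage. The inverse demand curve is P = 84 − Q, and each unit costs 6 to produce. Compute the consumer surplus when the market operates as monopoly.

A monopolist chooses Q where MR = MC. MR = 84 − 2Q; setting this equal to 6 gives Q = 39 and P = 45.
CS = ½·(84 − 45)·39 = 760.5.

CS = 760.5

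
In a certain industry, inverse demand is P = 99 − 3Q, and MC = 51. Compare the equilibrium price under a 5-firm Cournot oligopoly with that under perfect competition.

With 5 symmetric Cournot firms, each firm's FOC gives 99 − 18q = 51, so q = 8/3, Q = 5·8/3 = 40/3, and P = 59.
Under competition P = MC = 51, so Q = (99 − 51)/3 = 16.

Cournot: P = 59; Competition: P = 51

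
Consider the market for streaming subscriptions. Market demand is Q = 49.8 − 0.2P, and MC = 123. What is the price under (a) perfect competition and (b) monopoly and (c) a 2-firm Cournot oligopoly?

Competition: P = 123; Monopoly: P = 186; Cournot: P = 165

Inverting demand: P = 249 − 5Q.
Competitive firms price at marginal cost: P = 123, giving Q = 25.2.
Monopoly sets MR = MC: 249 − 10Q = 123 ⇒ Q = 12.6, P = 249 − 5·12.6 = 186.
Cournot with 2 identical firms: the symmetric best-response condition is 249 − 15q = 123. Each firm produces q = 8.4, total output Q = 16.8, price P = 165.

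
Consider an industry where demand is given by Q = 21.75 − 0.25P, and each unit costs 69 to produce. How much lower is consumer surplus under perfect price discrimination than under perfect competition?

Consumer surplus falls by 40.5

Inverting demand: P = 87 − 4Q.
Under competition P = MC = 69, so Q = (87 − 69)/4 = 4.5.
CS = ½·(87 − 69)·4.5 = 40.5.
Under first-degree price discrimination the firm charges each unit its demand price and produces up to where P = MC, i.e. Q = 4.5. Consumer surplus is zero; producer surplus equals total surplus.
CS = 0.
Change in consumer surplus: 0 − 40.5 = −40.5.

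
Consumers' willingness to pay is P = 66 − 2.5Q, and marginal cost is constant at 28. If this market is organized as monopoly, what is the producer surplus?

PS = 144.4

A monopolist chooses Q where MR = MC. MR = 66 − 5Q; setting this equal to 28 gives Q = 7.6 and P = 47.
PS = (47 − 28)·7.6 = 144.4.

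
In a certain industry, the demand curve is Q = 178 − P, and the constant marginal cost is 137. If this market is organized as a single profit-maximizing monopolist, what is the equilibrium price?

P = 157.5

Inverting demand: P = 178 − Q.
A monopolist chooses Q where MR = MC. MR = 178 − 2Q; setting this equal to 137 gives Q = 20.5 and P = 157.5.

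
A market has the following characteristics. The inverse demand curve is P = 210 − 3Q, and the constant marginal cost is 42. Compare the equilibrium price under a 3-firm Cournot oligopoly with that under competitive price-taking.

Cournot: P = 84; Competition: P = 42

Cournot with 3 identical firms: the symmetric best-response condition is 210 − 12q = 42. Each firm produces q = 14, total output Q = 42, price P = 84.
Competitive firms price at marginal cost: P = 42, giving Q = 56.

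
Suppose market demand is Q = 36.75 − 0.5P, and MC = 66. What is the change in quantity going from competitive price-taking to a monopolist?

Inverting demand: P = 73.5 − 2Q.
Perfect competition: P = MC = 66, so 73.5 − 2Q = 66 and Q = 3.75.
A monopolist chooses Q where MR = MC. MR = 73.5 − 4Q; setting this equal to 66 gives Q = 1.875 and P = 69.75.
Change in quantity: 1.875 − 3.75 = −1.875.

Quantity falls by 1.875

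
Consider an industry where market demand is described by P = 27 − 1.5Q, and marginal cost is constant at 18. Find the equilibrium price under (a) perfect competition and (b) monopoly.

Competitive firms price at marginal cost: P = 18, giving Q = 6.
The monopolist equates marginal revenue to marginal cost: 27 − 3Q = 18, so Q = 3. From demand, P = 22.5.

Competition: P = 18; Monopoly: P = 22.5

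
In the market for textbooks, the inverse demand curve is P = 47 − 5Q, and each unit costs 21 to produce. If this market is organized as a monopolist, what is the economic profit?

A monopolist chooses Q where MR = MC. MR = 47 − 10Q; setting this equal to 21 gives Q = 2.6 and P = 34.
Profit = (34 − 21)·2.6 = 33.8.

Profit = 33.8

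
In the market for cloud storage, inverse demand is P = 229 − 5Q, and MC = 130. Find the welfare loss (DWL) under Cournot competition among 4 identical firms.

Perfect competition: P = MC = 130, so 229 − 5Q = 130 and Q = 19.8.
With 4 symmetric Cournot firms, each firm's FOC gives 229 − 25q = 130, so q = 3.96, Q = 4·3.96 = 15.84, and P = 149.8.
DWL is the triangle between Q = 15.84 and Q = 19.8: ½·(19.8 − 15.84)·(149.8 − 130) = 39.204.

DWL = 39.204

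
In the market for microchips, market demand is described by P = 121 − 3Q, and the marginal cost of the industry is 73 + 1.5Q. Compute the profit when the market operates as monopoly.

The monopolist equates marginal revenue to marginal cost: 121 − 6Q = 73 + 1.5Q, so Q = 6.4. From demand, P = 101.8.
Profit = 101.8·6.4 − (73·6.4 + ½·1.5·6.4²) = 153.6.

Profit = 153.6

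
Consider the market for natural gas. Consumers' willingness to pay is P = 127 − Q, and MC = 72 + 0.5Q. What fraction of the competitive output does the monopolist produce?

Q_m/Q_c = 0.6

Monopoly sets MR = MC: 127 − 2Q = 72 + 0.5Q ⇒ Q = 22, P = 127 − 22 = 105.
Under competition P = MC: 127 − Q = 72 + 0.5Q ⇒ Q = 110/3, P = 271/3.
Ratio Q_m/Q_c = 22/(110/3) = 0.6.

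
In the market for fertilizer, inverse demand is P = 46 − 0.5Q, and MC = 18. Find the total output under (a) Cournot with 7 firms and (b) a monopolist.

Cournot: Q = 49; Monopoly: Q = 28

Cournot with 7 identical firms: the symmetric best-response condition is 46 − 4q = 18. Each firm produces q = 7, total output Q = 49, price P = 21.5.
The monopolist equates marginal revenue to marginal cost: 46 − Q = 18, so Q = 28. From demand, P = 32.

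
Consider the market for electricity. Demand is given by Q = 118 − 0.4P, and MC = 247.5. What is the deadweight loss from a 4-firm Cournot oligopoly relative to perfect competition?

DWL = 18.05

Inverting demand: P = 295 − 2.5Q.
Perfect competition: P = MC = 247.5, so 295 − 2.5Q = 247.5 and Q = 19.
Cournot with 4 identical firms: the symmetric best-response condition is 295 − 12.5q = 247.5. Each firm produces q = 3.8, total output Q = 15.2, price P = 257.
DWL is the triangle between Q = 15.2 and Q = 19: ½·(19 − 15.2)·(257 − 247.5) = 18.05.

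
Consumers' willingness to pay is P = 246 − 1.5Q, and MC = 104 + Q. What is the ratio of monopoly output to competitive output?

Q_m/Q_c = 0.625

A monopolist chooses Q where MR = MC. MR = 246 − 3Q; setting this equal to 104 + Q gives Q = 35.5 and P = 192.75.
Under competition P = MC: 246 − 1.5Q = 104 + Q ⇒ Q = 56.8, P = 160.8.
Ratio Q_m/Q_c = 35.5/56.8 = 0.625.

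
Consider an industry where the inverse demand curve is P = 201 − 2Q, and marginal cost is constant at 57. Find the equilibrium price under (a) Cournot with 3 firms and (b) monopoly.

With 3 symmetric Cournot firms, each firm's FOC gives 201 − 8q = 57, so q = 18, Q = 3·18 = 54, and P = 93.
A monopolist chooses Q where MR = MC. MR = 201 − 4Q; setting this equal to 57 gives Q = 36 and P = 129.

Cournot: P = 93; Monopoly: P = 129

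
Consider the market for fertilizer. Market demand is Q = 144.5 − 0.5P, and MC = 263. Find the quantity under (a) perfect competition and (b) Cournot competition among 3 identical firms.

Competition: Q = 13; Cournot: Q = 9.75

Inverting demand: P = 289 − 2Q.
Perfect competition: P = MC = 263, so 289 − 2Q = 263 and Q = 13.
Cournot with 3 identical firms: the symmetric best-response condition is 289 − 8q = 263. Each firm produces q = 3.25, total output Q = 9.75, price P = 269.5.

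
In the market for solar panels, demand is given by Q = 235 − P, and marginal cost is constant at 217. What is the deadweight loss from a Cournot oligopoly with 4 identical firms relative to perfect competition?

DWL = 6.48

Inverting demand: P = 235 − Q.
Under competition P = MC = 217, so Q = (235 − 217)/1 = 18.
In a 4-firm Cournot equilibrium, symmetry and the first-order condition give q = (235 − 217)/(5) = 3.6. So Q = 14.4 and P = 220.6.
DWL is the triangle between Q = 14.4 and Q = 18: ½·(18 − 14.4)·(220.6 − 217) = 6.48.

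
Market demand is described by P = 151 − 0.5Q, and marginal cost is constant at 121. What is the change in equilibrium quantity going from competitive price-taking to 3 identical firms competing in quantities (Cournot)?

Under competition P = MC = 121, so Q = (151 − 121)/0.5 = 60.
With 3 symmetric Cournot firms, each firm's FOC gives 151 − 2q = 121, so q = 15, Q = 3·15 = 45, and P = 128.5.
Change in equilibrium quantity: 45 − 60 = −15.

Equilibrium quantity falls by 15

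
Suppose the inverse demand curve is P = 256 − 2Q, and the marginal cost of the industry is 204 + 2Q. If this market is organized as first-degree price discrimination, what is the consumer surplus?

With perfect price discrimination, output is the efficient level Q = 13 (where demand meets MC), but every buyer pays their willingness to pay: CS = 0 and PS = total surplus.
CS = 0.

CS = 0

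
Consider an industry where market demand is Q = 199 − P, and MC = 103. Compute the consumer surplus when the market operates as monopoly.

Inverting demand: P = 199 − Q.
The monopolist equates marginal revenue to marginal cost: 199 − 2Q = 103, so Q = 48. From demand, P = 151.
CS = ½·(199 − 151)·48 = 1152.

CS = 1152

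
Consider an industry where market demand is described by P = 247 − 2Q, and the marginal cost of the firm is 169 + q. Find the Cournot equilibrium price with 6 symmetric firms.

P = 184.6

In a 6-firm Cournot equilibrium, symmetry and the first-order condition give q = (247 − 169)/(15) = 5.2. So Q = 31.2 and P = 184.6.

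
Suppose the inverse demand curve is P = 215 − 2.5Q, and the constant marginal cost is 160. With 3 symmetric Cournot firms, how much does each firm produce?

With 3 symmetric Cournot firms, each firm's FOC gives 215 − 10q = 160, so q = 5.5, Q = 3·5.5 = 16.5, and P = 173.75.

q_i = 5.5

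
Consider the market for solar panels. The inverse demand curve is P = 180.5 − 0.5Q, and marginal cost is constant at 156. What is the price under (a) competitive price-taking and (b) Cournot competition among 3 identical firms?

Under competition P = MC = 156, so Q = (180.5 − 156)/0.5 = 49.
In a 3-firm Cournot equilibrium, symmetry and the first-order condition give q = (180.5 − 156)/(2) = 12.25. So Q = 36.75 and P = 162.125.

Competition: P = 156; Cournot: P = 162.125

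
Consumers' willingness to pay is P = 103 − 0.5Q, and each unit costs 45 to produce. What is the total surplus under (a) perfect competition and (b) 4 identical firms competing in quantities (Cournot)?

Under competition P = MC = 45, so Q = (103 − 45)/0.5 = 116.
CS = ½·(103 − 45)·116 = 3364; PS = (45 − 45)·116 = 0; TS = 3364.
Cournot with 4 identical firms: the symmetric best-response condition is 103 − 2.5q = 45. Each firm produces q = 23.2, total output Q = 92.8, price P = 56.6.
CS = ½·(103 − 56.6)·92.8 = 2152.96; PS = (56.6 − 45)·92.8 = 1076.48; TS = 3229.44.

Competition: TS = 3364; Cournot: TS = 3229.44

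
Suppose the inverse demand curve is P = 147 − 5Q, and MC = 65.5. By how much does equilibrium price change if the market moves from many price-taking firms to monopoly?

Competitive firms price at marginal cost: P = 65.5, giving Q = 16.3.
The monopolist equates marginal revenue to marginal cost: 147 − 10Q = 65.5, so Q = 8.15. From demand, P = 106.25.
Change in equilibrium price: 106.25 − 65.5 = 40.75.

P rises by 40.75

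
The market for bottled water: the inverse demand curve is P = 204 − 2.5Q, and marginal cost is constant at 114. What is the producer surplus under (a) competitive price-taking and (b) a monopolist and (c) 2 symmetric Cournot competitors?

Under competition P = MC = 114, so Q = (204 − 114)/2.5 = 36.
PS = (114 − 114)·36 = 0.
The monopolist equates marginal revenue to marginal cost: 204 − 5Q = 114, so Q = 18. From demand, P = 159.
PS = (159 − 114)·18 = 810.
Cournot with 2 identical firms: the symmetric best-response condition is 204 − 7.5q = 114. Each firm produces q = 12, total output Q = 24, price P = 144.
PS = (144 − 114)·24 = 720.

Competition: PS = 0; Monopoly: PS = 810; Cournot: PS = 720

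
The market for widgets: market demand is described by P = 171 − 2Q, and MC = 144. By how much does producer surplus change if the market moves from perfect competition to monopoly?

Under competition P = MC = 144, so Q = (171 − 144)/2 = 13.5.
PS = (144 − 144)·13.5 = 0.
The monopolist equates marginal revenue to marginal cost: 171 − 4Q = 144, so Q = 6.75. From demand, P = 157.5.
PS = (157.5 − 144)·6.75 = 91.125.
Change in producer surplus: 91.125 − 0 = 91.125.

Producer surplus rises by 91.125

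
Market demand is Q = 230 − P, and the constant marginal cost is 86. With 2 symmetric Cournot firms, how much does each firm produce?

Inverting demand: P = 230 − Q.
In a 2-firm Cournot equilibrium, symmetry and the first-order condition give q = (230 − 86)/(3) = 48. So Q = 96 and P = 134.

q_i = 48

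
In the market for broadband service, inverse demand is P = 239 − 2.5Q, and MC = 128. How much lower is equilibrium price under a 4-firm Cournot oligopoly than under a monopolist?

Equilibrium price falls by 33.3

The monopolist equates marginal revenue to marginal cost: 239 − 5Q = 128, so Q = 22.2. From demand, P = 183.5.
Cournot with 4 identical firms: the symmetric best-response condition is 239 − 12.5q = 128. Each firm produces q = 8.88, total output Q = 35.52, price P = 150.2.
Change in equilibrium price: 150.2 − 183.5 = −33.3.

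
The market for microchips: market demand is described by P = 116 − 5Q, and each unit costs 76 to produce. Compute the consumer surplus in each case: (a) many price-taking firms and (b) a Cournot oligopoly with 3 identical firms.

Under competition P = MC = 76, so Q = (116 − 76)/5 = 8.
CS = ½·(116 − 76)·8 = 160.
In a 3-firm Cournot equilibrium, symmetry and the first-order condition give q = (116 − 76)/(20) = 2. So Q = 6 and P = 86.
CS = ½·(116 − 86)·6 = 90.

Competition: CS = 160; Cournot: CS = 90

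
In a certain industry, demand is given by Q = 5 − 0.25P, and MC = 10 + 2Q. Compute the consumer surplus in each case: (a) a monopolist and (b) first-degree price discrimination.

Monopoly: CS = 2; Perfect PD: CS = 0

Inverting demand: P = 20 − 4Q.
Monopoly sets MR = MC: 20 − 8Q = 10 + 2Q ⇒ Q = 1, P = 20 − 4·1 = 16.
CS = ½·(20 − 16)·1 = 2.
A perfectly discriminating monopolist sells every unit with P(Q) ≥ MC(Q), so output equals the competitive quantity Q = 5/3. Each buyer pays their reservation price, so CS = 0 and the firm captures all surplus.
CS = 0.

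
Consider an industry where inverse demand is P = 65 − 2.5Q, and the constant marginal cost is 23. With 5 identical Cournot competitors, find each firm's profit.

With 5 symmetric Cournot firms, each firm's FOC gives 65 − 15q = 23, so q = 2.8, Q = 5·2.8 = 14, and P = 30.
Each firm's profit = (30 − 23)·2.8 = 19.6.

π_i = 19.6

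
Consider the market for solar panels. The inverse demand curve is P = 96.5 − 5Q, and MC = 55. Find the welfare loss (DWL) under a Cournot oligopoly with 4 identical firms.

Competitive firms price at marginal cost: P = 55, giving Q = 8.3.
In a 4-firm Cournot equilibrium, symmetry and the first-order condition give q = (96.5 − 55)/(25) = 1.66. So Q = 6.64 and P = 63.3.
DWL is the triangle between Q = 6.64 and Q = 8.3: ½·(8.3 − 6.64)·(63.3 − 55) = 6.889.

DWL = 6.889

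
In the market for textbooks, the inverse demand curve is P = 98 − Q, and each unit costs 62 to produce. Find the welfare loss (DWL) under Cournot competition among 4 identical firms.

DWL = 25.92

Competitive firms price at marginal cost: P = 62, giving Q = 36.
Cournot with 4 identical firms: the symmetric best-response condition is 98 − 5q = 62. Each firm produces q = 7.2, total output Q = 28.8, price P = 69.2.
DWL is the triangle between Q = 28.8 and Q = 36: ½·(36 − 28.8)·(69.2 − 62) = 25.92.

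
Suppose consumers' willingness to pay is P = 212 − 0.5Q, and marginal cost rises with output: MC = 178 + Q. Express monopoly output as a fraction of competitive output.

Monopoly sets MR = MC: 212 − Q = 178 + Q ⇒ Q = 17, P = 212 − 0.5·17 = 203.5.
Competitive equilibrium sets price equal to marginal cost: 212 − 0.5Q = 178 + Q, so Q = 68/3 and P = 602/3.
Ratio Q_m/Q_c = 17/(68/3) = 0.75.

Q_m/Q_c = 0.75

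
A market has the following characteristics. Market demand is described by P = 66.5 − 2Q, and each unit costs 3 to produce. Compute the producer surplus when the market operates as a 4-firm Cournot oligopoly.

With 4 symmetric Cournot firms, each firm's FOC gives 66.5 − 10q = 3, so q = 6.35, Q = 4·6.35 = 25.4, and P = 15.7.
PS = (15.7 − 3)·25.4 = 322.58.

PS = 322.58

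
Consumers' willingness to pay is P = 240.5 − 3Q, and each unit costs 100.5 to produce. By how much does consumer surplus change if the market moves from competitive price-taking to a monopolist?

Perfect competition: P = MC = 100.5, so 240.5 − 3Q = 100.5 and Q = 140/3.
CS = ½·(240.5 − 100.5)·140/3 = 9800/3.
Monopoly sets MR = MC: 240.5 − 6Q = 100.5 ⇒ Q = 70/3, P = 240.5 − 3·70/3 = 170.5.
CS = ½·(240.5 − 170.5)·70/3 = 2450/3.
Change in consumer surplus: 2450/3 − 9800/3 = −2450.

CS falls by 2450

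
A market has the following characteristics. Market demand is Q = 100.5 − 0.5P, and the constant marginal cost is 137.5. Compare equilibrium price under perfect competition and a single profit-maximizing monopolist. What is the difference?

P rises by 31.75

Inverting demand: P = 201 − 2Q.
Competitive firms price at marginal cost: P = 137.5, giving Q = 31.75.
The monopolist equates marginal revenue to marginal cost: 201 − 4Q = 137.5, so Q = 15.875. From demand, P = 169.25.
Change in equilibrium price: 169.25 − 137.5 = 31.75.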